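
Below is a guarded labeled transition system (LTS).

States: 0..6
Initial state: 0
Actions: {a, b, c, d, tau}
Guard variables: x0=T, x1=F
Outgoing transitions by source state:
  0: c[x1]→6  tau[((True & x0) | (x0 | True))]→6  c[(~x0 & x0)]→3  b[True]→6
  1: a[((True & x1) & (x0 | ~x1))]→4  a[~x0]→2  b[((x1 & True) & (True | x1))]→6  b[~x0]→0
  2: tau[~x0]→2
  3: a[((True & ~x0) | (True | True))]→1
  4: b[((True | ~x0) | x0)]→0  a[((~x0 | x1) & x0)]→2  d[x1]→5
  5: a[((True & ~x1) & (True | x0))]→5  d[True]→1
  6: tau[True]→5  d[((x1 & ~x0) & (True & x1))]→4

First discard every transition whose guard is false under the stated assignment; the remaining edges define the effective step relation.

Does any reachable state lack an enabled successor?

Answer: DEADLOCK at state 1

Trace:
R = {0,1,5,6}
  0: b→6  tau→6  [2 exit(s)]
  1: ∅  [no exit]
  5: a→5  d→1  [2 exit(s)]
  6: tau→5  [1 exit(s)]
Path to 1: tau·tau·d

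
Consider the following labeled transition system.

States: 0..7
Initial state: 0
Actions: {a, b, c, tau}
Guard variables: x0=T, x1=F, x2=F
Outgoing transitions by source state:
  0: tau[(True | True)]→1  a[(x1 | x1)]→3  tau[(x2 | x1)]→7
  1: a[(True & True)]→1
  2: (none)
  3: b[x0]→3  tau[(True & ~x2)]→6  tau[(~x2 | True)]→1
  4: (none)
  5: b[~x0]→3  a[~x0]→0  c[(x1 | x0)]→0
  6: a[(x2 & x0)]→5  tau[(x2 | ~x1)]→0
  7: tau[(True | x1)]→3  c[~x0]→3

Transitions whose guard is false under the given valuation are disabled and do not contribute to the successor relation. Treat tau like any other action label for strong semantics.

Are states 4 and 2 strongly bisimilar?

Answer: BISIMILAR

Trace:
Bisimulation quotient by refinement:
  P[0] = {{0,1,2,3,4,5,6,7}}
  P[1] = {{0,6,7},{1},{2,4},{3},{5}}
  P[2] = {{0},{1},{2,4},{3},{5},{6},{7}}
7 equivalence class(es) (converged in 3)
4∈{2,4}, 2∈{2,4}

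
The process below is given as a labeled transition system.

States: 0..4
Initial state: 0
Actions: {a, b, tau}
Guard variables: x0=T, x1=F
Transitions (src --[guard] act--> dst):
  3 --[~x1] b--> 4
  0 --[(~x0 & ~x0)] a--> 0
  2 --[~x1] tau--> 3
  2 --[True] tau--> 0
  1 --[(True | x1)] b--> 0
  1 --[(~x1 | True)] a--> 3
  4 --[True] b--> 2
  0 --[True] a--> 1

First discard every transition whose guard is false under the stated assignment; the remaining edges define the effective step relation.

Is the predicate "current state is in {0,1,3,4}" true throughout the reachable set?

Safe = {0,1,3,4}
Reachable = {0,1,2,3,4}
  0: ✓
  1: ✓
  2: outside
  3: ✓
  4: ✓
reach 2 via a·a·b·b — violates

Answer: INVARIANT VIOLATED at state 2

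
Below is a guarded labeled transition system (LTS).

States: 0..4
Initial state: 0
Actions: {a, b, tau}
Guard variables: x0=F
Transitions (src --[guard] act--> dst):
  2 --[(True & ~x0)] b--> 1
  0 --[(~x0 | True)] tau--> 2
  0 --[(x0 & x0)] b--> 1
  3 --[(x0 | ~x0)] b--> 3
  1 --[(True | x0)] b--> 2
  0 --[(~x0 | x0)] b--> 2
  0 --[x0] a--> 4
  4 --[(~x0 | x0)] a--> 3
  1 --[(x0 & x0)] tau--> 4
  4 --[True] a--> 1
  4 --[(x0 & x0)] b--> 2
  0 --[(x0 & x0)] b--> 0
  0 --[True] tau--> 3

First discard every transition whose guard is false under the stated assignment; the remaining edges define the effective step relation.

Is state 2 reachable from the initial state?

Guard filter leaves 8 enabled edge(s).
Layer 0: {0}
Layer 1: {2,3}  total {0,2,3}
Layer 2: {1}  total {0,1,2,3}
Reach set: {0,1,2,3}
witness 2: tau

Answer: REACHABLE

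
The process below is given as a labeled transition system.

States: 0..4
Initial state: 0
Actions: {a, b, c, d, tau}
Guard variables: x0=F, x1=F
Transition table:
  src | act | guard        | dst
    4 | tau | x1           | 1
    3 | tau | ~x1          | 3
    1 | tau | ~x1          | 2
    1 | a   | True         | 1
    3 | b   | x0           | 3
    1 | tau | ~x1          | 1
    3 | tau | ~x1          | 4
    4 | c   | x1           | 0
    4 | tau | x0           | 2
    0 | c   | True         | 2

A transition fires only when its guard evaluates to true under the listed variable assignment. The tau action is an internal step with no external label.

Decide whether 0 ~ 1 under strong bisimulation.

Answer: NOT BISIMILAR

Trace:
Refine partition for ~:
  P[0] = {{0,1,2,3,4}}
  P[1] = {{0},{1},{2,4},{3}}
4 equivalence class(es) (converged in 2)
class of 0: {0}; class of 1: {1}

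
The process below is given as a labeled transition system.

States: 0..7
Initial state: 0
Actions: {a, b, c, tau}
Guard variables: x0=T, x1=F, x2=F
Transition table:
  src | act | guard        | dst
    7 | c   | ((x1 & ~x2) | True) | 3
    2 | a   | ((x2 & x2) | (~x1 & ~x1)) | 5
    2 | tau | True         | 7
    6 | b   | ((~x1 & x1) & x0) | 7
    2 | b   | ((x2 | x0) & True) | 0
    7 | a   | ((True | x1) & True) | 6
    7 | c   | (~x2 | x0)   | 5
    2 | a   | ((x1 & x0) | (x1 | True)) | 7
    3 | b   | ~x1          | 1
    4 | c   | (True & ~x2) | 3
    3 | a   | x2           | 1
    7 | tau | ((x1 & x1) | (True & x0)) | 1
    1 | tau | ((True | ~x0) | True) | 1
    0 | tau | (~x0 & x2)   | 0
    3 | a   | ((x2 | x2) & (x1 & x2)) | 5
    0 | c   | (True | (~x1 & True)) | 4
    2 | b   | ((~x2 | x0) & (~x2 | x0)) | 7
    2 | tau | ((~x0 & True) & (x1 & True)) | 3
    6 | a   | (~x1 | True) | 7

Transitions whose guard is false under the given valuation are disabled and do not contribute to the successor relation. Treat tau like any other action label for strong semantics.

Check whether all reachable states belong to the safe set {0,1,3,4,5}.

Answer: INVARIANT HOLDS

Working:
Safe = {0,1,3,4,5}
Reach set: {0,1,3,4}
  0: ok
  1: ok
  3: ok
  4: ok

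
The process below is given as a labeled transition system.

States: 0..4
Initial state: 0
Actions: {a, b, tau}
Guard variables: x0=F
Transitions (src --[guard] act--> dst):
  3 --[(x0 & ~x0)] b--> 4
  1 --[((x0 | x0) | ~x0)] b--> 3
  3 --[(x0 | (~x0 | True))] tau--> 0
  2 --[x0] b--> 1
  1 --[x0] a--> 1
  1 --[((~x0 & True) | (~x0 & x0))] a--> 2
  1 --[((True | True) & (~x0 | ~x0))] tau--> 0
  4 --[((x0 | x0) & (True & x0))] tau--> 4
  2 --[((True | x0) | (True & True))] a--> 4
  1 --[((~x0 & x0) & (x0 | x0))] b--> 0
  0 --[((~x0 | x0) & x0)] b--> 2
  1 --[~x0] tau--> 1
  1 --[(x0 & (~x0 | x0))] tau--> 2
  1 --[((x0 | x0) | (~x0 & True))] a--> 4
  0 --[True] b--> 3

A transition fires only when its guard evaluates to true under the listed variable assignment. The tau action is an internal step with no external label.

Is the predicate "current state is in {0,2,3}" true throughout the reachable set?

Answer: INVARIANT HOLDS

Trace:
Allowed set {0,2,3}
Reachable = {0,3}
  0: safe
  3: safe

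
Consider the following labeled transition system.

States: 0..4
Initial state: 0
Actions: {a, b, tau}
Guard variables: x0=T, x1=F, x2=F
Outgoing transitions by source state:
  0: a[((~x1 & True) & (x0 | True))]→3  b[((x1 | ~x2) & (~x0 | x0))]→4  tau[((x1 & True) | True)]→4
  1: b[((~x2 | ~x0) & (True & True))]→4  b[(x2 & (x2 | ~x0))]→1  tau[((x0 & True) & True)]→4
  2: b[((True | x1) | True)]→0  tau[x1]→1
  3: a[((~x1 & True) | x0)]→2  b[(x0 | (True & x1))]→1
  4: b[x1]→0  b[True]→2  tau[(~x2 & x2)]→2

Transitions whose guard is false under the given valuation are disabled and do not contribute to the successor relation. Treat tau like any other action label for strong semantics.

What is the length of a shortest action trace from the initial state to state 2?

Answer: 2

Working:
BFS to 2:
  depth 0: {0}
  depth 1: {3,4}
  depth 2: {1,2}
depth(2)=2, e.g. a·a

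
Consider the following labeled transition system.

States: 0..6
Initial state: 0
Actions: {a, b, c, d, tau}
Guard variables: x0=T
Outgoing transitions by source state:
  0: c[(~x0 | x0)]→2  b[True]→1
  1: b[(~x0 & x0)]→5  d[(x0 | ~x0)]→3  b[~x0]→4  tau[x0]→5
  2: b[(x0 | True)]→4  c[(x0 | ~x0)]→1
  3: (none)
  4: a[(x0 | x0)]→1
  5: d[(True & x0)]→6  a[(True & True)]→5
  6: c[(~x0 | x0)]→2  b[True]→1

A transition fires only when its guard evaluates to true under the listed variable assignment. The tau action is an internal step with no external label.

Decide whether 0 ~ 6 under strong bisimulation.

Answer: BISIMILAR

Working:
Refine partition for ~:
  round 0: {{0,1,2,3,4,5,6}}
  round 1: {{0,2,6},{1},{3},{4},{5}}
  round 2: {{0,6},{1},{2},{3},{4},{5}}
stable after 3 split(s): 6 block(s)
0∈{0,6}, 6∈{0,6}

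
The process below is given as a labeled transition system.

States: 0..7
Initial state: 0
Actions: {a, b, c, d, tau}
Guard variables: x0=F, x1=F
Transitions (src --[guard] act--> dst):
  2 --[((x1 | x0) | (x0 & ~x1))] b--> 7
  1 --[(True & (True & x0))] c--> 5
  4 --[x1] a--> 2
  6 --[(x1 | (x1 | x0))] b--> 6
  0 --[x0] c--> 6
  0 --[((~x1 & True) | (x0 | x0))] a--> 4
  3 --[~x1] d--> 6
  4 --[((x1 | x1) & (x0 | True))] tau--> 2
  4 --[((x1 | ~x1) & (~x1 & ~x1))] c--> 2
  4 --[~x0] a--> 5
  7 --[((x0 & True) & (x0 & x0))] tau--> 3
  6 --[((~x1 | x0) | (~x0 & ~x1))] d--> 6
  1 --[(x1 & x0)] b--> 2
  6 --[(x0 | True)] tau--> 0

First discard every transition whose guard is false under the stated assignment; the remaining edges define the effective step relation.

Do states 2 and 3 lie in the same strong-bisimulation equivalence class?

Refine partition for ~:
  round 0: {{0,1,2,3,4,5,6,7}}
  round 1: {{0},{1,2,5,7},{3},{4},{6}}
stable after 2 split(s): 5 block(s)
2∈{1,2,5,7}, 3∈{3}

Answer: NOT BISIMILAR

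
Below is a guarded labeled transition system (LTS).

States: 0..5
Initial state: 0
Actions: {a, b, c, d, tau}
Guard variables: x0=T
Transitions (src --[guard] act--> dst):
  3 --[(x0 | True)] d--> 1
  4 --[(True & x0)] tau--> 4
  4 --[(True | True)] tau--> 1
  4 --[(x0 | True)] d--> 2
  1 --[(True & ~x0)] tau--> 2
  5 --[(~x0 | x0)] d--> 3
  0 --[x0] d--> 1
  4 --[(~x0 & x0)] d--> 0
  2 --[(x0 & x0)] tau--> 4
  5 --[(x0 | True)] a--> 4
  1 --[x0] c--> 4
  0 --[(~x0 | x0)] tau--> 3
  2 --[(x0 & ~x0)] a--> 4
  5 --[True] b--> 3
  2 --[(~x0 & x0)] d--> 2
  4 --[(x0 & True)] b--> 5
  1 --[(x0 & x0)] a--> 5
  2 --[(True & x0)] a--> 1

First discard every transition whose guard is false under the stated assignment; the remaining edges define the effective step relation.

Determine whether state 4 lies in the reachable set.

Answer: REACHABLE

Analysis:
Guard filter leaves 14 enabled edge(s).
L0 = {0}
L1 = {1,3}  total {0,1,3}
L2 = {4,5}  total {0,1,3,4,5}
L3 = {2}  total {0,1,2,3,4,5}
Reachable = {0,1,2,3,4,5}
trace reaching 4: d·c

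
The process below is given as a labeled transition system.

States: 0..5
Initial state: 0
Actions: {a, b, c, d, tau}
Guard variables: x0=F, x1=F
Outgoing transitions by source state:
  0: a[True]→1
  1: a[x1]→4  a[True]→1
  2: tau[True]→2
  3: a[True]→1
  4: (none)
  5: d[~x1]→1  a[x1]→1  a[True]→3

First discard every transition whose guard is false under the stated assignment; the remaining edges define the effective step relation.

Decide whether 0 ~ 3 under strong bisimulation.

Refine partition for ~:
  P[0] = {{0,1,2,3,4,5}}
  P[1] = {{0,1,3},{2},{4},{5}}
Fixed point at round 2; 4 class(es).
[0]={0,1,3}  [3]={0,1,3}

Answer: BISIMILAR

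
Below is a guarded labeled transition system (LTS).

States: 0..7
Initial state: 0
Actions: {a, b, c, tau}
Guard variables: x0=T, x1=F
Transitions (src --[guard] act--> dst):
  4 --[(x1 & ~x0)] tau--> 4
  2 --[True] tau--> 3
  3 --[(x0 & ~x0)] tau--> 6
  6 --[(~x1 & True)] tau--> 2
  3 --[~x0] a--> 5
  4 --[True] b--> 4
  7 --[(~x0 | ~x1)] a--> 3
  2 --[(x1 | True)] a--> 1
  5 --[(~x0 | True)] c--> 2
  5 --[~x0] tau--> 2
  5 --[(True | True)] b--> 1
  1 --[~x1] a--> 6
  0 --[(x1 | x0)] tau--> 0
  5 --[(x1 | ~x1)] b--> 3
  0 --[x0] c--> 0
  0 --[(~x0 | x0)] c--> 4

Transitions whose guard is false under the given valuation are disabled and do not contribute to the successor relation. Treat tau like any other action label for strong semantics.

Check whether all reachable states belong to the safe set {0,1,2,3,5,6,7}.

Answer: INVARIANT VIOLATED at state 4

Trace:
Allowed set {0,1,2,3,5,6,7}
Reachable = {0,4}
  0: ✓
  4: outside
counterexample path to 4: c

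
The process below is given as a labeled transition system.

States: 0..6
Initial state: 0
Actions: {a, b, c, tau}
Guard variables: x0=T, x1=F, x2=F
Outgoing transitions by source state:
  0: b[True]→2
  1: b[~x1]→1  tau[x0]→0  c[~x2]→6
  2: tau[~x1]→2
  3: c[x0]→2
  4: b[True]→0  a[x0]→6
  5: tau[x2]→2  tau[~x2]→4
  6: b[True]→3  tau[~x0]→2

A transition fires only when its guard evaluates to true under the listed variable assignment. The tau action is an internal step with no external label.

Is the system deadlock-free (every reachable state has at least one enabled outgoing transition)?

Answer: DEADLOCK-FREE

Analysis:
R = {0,2}
  0: b→2  [1 out]
  2: tau→2  [1 out]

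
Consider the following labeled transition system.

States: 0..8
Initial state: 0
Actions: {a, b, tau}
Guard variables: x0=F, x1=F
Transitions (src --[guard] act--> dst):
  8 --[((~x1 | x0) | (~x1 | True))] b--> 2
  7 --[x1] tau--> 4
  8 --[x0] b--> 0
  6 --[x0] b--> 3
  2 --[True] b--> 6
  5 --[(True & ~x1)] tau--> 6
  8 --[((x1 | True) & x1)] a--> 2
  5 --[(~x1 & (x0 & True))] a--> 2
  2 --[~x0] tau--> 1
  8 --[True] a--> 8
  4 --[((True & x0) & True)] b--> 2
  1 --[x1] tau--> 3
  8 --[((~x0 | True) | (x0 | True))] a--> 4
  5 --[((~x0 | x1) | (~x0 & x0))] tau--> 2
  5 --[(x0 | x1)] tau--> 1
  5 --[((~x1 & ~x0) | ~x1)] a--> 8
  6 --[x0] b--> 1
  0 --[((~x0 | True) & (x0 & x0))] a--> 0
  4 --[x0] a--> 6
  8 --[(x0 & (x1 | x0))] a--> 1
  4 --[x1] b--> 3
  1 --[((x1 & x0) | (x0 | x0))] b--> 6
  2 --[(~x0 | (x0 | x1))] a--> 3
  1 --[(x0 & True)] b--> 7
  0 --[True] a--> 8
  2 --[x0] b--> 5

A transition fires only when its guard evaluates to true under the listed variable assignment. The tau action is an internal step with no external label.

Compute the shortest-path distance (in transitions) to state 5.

Answer: UNREACHABLE

Working:
Layered search for 5:
  L0 = {0}
  L1 = {8}
  L2 = {2,4}
  L3 = {1,3,6}
5 never appears.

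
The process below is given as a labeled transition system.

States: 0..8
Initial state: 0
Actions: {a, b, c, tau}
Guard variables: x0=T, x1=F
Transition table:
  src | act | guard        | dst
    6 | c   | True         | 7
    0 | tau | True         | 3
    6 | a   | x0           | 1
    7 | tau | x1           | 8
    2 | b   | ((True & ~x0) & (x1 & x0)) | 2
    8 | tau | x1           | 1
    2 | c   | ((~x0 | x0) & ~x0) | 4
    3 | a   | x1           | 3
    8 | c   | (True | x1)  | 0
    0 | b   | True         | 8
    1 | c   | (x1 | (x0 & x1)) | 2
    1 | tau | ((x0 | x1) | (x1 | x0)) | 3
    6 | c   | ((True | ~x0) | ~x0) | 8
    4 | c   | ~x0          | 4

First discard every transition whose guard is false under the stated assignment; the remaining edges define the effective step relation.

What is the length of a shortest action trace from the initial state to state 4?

Answer: UNREACHABLE

Analysis:
Layered search for 4:
  L0 = {0}
  L1 = {3,8}
4 never appears.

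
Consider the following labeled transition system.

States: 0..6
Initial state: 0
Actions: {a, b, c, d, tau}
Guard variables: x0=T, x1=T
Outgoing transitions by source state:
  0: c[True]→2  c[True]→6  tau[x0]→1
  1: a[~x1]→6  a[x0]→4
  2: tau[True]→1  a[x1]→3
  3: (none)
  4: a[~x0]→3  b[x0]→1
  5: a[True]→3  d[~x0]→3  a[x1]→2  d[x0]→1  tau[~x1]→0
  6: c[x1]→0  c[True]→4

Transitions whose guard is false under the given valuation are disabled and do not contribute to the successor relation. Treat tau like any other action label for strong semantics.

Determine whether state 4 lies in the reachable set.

Answer: REACHABLE

Analysis:
After dropping false guards: 12 live edges.
L0 = {0}
L1 = {1,2,6}  cumulative {0,1,2,6}
L2 = {3,4}  cumulative {0,1,2,3,4,6}
Reach set: {0,1,2,3,4,6}
trace reaching 4: c·c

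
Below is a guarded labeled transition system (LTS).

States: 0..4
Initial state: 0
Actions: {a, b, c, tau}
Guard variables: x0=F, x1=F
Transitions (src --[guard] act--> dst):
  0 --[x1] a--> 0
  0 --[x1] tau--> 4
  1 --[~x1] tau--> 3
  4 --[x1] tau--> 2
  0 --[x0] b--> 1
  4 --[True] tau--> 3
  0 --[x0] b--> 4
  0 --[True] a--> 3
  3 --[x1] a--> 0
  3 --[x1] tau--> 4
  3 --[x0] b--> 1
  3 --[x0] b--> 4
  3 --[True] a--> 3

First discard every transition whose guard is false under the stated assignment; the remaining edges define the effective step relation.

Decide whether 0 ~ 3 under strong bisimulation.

Bisimulation quotient by refinement:
  π0 = {{0,1,2,3,4}}
  π1 = {{0,3},{1,4},{2}}
Fixed point at round 2; 3 class(es).
class of 0: {0,3}; class of 3: {0,3}

Answer: BISIMILAR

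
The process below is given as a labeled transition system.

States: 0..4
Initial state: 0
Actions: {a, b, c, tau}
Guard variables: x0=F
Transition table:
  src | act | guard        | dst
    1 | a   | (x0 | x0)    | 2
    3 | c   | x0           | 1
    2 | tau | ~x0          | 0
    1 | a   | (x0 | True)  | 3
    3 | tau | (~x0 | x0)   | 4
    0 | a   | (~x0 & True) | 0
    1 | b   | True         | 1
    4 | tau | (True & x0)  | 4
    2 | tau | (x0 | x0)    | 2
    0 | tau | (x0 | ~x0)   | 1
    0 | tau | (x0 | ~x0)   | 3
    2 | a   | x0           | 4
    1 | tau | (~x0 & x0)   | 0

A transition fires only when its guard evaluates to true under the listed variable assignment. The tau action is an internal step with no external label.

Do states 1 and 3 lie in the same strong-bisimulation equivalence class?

Answer: NOT BISIMILAR

Working:
Bisimulation quotient by refinement:
  π0 = {{0,1,2,3,4}}
  π1 = {{0},{1},{2,3},{4}}
  π2 = {{0},{1},{2},{3},{4}}
stable after 3 split(s): 5 block(s)
[1]={1}  [3]={3}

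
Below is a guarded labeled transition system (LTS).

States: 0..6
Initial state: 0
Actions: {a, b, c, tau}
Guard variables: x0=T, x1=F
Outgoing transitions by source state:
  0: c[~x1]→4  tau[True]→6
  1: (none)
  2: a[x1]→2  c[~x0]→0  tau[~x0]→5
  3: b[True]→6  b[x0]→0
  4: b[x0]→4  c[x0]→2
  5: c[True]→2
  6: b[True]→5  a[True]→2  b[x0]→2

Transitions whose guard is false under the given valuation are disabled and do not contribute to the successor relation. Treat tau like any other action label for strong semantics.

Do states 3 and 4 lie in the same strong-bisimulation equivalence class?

Compute ~ classes (split until stable):
  π0 = {{0,1,2,3,4,5,6}}
  π1 = {{0},{1,2},{3},{4},{5},{6}}
Fixed point at round 2; 6 class(es).
[3]={3}  [4]={4}

Answer: NOT BISIMILAR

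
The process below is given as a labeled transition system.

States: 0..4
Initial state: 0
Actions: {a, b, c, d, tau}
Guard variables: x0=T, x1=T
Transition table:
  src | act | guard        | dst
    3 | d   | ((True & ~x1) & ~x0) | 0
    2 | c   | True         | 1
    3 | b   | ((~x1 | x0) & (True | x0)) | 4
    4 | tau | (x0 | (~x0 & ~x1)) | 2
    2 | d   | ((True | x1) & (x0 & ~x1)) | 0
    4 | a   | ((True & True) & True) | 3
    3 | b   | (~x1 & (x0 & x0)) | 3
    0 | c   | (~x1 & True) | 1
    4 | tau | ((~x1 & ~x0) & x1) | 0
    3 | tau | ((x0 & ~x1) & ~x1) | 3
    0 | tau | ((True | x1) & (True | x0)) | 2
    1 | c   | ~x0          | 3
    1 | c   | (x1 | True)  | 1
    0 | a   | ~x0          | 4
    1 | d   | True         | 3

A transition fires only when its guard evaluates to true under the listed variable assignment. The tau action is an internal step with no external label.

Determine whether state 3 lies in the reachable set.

Answer: REACHABLE

Trace:
After dropping false guards: 7 live edges.
L0 = {0}
L1 = {2}  now seen {0,2}
L2 = {1}  now seen {0,1,2}
L3 = {3}  now seen {0,1,2,3}
L4 = {4}  now seen {0,1,2,3,4}
Reachable = {0,1,2,3,4}
trace reaching 3: tau·c·d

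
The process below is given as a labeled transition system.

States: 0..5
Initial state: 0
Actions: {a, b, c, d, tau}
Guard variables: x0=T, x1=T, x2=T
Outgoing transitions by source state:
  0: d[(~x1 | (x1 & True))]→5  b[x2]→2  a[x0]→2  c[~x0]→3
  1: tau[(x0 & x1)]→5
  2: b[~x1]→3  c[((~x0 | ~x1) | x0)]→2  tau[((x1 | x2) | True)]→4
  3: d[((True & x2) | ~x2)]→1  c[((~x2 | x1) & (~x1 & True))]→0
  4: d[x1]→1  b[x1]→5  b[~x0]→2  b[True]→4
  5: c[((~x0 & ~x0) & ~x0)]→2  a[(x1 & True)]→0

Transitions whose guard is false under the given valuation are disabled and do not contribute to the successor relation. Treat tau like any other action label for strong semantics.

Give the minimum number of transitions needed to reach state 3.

Breadth-first toward 3:
  Layer 0: {0}
  Layer 1: {2,5}
  Layer 2: {4}
  Layer 3: {1}
3 never appears.

Answer: UNREACHABLE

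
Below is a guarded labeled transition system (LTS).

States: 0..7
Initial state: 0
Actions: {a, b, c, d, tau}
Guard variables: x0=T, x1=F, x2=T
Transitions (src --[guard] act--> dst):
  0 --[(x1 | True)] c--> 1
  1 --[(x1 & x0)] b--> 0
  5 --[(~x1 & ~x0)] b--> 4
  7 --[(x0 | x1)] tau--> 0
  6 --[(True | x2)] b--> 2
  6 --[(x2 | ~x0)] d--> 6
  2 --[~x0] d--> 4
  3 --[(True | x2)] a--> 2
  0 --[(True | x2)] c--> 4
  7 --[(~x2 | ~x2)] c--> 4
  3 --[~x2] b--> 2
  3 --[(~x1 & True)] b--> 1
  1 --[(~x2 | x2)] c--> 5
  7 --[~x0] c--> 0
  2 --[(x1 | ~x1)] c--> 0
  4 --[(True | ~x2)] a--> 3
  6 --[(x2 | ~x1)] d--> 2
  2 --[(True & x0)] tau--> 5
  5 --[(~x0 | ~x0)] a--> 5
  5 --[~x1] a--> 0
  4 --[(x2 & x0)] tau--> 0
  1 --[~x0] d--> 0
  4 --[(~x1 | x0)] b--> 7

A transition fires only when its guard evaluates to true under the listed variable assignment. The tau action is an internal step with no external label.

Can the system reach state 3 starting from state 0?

Guard filter leaves 15 enabled edge(s).
L0 = {0}
L1 = {1,4}  cumulative {0,1,4}
L2 = {3,5,7}  cumulative {0,1,3,4,5,7}
L3 = {2}  cumulative {0,1,2,3,4,5,7}
R = {0,1,2,3,4,5,7}
Path to 3: c·a

Answer: REACHABLE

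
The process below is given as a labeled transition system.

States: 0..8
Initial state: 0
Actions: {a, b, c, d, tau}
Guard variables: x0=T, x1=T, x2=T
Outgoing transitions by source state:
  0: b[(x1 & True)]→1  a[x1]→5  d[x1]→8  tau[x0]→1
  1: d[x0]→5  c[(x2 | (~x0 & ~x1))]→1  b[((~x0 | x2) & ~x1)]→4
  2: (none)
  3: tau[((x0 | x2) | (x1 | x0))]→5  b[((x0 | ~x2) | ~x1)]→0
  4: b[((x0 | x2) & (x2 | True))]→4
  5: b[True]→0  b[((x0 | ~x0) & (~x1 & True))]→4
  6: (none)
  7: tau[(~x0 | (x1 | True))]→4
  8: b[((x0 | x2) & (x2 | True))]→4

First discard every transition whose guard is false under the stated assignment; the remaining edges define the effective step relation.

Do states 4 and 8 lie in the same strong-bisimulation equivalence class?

Compute ~ classes (split until stable):
  round 0: {{0,1,2,3,4,5,6,7,8}}
  round 1: {{0},{1},{2,6},{3},{4,5,8},{7}}
  round 2: {{0},{1},{2,6},{3},{4,8},{5},{7}}
stable after 3 split(s): 7 block(s)
4∈{4,8}, 8∈{4,8}

Answer: BISIMILAR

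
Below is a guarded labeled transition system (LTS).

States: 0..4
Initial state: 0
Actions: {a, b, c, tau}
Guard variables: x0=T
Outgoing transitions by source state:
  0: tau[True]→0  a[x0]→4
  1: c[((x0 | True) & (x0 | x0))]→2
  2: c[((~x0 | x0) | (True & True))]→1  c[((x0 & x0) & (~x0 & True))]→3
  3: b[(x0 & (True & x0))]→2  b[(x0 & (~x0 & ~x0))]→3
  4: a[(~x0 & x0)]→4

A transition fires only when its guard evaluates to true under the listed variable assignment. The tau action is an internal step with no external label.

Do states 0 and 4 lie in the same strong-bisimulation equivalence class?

Refine partition for ~:
  P[0] = {{0,1,2,3,4}}
  P[1] = {{0},{1,2},{3},{4}}
stable after 2 split(s): 4 block(s)
0∈{0}, 4∈{4}

Answer: NOT BISIMILAR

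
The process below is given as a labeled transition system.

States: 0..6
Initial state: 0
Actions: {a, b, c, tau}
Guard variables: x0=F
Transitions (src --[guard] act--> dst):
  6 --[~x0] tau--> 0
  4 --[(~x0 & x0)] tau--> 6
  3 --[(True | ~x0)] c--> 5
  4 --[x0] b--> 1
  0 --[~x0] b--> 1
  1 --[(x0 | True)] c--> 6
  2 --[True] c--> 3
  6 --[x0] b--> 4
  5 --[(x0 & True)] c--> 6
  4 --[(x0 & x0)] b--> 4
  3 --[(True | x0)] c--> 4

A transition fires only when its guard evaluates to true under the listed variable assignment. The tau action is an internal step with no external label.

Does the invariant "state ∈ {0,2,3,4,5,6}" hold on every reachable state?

Safe = {0,2,3,4,5,6}
Reach set: {0,1,6}
  0: ok
  1: VIOLATES
  6: ok
witness against invariant: b → 1

Answer: INVARIANT VIOLATED at state 1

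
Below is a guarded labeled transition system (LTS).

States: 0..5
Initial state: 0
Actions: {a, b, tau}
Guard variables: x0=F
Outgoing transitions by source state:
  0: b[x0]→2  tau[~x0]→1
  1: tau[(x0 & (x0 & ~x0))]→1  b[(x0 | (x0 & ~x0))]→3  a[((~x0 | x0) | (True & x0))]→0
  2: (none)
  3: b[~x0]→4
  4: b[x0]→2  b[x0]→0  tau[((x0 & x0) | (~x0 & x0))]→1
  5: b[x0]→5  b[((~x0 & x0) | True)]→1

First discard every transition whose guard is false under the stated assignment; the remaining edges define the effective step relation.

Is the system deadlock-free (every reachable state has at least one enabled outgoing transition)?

R = {0,1}
  0: tau→1  [1 exit(s)]
  1: a→0  [1 exit(s)]

Answer: DEADLOCK-FREE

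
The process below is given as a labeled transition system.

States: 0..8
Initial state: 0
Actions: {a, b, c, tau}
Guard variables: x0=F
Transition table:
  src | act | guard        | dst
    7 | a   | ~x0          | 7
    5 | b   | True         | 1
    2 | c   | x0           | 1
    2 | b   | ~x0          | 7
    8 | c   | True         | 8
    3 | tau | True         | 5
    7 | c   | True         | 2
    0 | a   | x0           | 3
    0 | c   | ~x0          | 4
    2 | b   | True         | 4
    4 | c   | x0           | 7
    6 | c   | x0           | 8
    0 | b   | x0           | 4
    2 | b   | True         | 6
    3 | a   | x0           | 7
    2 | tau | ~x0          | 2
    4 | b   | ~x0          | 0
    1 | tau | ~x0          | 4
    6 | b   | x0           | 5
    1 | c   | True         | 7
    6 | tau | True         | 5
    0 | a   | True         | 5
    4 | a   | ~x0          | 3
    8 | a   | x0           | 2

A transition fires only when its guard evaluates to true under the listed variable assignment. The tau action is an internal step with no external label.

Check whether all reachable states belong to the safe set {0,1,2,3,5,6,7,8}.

Answer: INVARIANT VIOLATED at state 4

Analysis:
Safe = {0,1,2,3,5,6,7,8}
Reachable = {0,1,2,3,4,5,6,7}
  0: ok
  1: ok
  2: ok
  3: ok
  4: outside
  5: ok
  6: ok
  7: ok
counterexample path to 4: c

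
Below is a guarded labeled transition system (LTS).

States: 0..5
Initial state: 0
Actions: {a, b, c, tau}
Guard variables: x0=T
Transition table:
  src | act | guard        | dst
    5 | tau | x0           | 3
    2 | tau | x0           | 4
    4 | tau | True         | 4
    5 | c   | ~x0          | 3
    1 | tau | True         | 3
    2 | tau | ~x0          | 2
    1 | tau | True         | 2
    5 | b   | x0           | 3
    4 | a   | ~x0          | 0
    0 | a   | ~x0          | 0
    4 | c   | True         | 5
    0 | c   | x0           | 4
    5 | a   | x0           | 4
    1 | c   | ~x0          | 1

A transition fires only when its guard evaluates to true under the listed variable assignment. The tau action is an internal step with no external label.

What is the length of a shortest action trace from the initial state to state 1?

Answer: UNREACHABLE

Working:
Layered search for 1:
  L0 = {0}
  L1 = {4}
  L2 = {5}
  L3 = {3}
1 never appears.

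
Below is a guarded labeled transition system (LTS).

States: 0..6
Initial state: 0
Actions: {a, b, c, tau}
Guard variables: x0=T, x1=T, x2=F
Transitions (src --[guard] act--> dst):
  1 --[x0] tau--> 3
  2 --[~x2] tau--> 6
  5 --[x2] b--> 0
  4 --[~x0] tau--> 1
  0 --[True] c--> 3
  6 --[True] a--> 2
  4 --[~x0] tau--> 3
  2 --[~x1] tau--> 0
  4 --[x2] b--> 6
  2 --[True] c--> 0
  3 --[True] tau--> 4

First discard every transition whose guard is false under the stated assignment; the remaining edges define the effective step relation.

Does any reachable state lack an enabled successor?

R = {0,3,4}
  0: c→3  [deg 1]
  3: tau→4  [deg 1]
  4: ∅  [STUCK]
trace reaching 4: c·tau

Answer: DEADLOCK at state 4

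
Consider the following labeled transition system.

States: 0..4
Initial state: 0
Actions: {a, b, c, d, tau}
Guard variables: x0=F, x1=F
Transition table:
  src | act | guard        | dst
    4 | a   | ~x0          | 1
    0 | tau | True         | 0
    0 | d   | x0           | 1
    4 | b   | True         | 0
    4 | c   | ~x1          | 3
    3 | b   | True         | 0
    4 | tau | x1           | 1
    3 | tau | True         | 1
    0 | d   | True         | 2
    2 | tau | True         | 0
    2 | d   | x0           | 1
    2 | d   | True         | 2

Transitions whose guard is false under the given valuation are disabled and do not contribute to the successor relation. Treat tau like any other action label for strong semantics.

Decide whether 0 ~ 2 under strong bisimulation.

Answer: BISIMILAR

Trace:
Bisimulation quotient by refinement:
  round 0: {{0,1,2,3,4}}
  round 1: {{0,2},{1},{3},{4}}
Fixed point at round 2; 4 class(es).
0∈{0,2}, 2∈{0,2}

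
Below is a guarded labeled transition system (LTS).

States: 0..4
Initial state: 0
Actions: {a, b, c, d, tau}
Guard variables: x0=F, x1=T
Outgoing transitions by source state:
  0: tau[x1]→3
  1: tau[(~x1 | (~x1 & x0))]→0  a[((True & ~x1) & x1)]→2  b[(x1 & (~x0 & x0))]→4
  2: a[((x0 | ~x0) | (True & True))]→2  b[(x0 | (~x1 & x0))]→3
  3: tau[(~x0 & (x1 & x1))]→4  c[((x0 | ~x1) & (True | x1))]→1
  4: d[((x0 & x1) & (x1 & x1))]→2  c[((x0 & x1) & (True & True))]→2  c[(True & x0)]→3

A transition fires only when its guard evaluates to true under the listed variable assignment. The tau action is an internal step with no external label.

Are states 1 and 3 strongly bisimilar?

Answer: NOT BISIMILAR

Trace:
Compute ~ classes (split until stable):
  P[0] = {{0,1,2,3,4}}
  P[1] = {{0,3},{1,4},{2}}
  P[2] = {{0},{1,4},{2},{3}}
4 equivalence class(es) (converged in 3)
1∈{1,4}, 3∈{3}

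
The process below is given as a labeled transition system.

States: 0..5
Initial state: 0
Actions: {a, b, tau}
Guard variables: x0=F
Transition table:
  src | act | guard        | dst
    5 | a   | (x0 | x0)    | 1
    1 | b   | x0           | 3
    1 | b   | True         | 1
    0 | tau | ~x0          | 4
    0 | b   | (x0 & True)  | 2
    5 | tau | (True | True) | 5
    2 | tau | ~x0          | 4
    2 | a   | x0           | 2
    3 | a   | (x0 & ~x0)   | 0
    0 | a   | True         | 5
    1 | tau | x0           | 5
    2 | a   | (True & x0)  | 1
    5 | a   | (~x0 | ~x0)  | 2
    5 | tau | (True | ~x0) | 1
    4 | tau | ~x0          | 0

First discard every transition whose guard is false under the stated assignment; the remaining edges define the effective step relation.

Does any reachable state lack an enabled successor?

Answer: DEADLOCK-FREE

Trace:
Reach set: {0,1,2,4,5}
  0: a→5  tau→4  [2 exit(s)]
  1: b→1  [1 exit(s)]
  2: tau→4  [1 exit(s)]
  4: tau→0  [1 exit(s)]
  5: a→2  tau→1  tau→5  [3 exit(s)]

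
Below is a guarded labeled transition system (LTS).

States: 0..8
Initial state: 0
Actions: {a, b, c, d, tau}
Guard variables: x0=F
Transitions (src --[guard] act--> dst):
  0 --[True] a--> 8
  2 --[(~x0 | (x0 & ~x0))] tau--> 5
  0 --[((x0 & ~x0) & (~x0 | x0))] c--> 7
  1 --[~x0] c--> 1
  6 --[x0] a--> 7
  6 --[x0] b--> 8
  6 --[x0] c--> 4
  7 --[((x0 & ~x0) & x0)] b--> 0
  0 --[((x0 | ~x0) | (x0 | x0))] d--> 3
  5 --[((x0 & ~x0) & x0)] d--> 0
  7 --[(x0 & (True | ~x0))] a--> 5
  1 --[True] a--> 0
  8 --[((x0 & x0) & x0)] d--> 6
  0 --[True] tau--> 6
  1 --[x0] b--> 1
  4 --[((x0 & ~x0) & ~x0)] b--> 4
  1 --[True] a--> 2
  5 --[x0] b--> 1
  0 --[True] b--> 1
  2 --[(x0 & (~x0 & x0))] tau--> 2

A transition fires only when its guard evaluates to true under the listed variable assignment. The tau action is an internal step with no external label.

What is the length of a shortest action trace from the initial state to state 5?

Layered search for 5:
  depth 0: {0}
  depth 1: {1,3,6,8}
  depth 2: {2}
  depth 3: {5}
5 enters at depth 3; path b·a·tau

Answer: 3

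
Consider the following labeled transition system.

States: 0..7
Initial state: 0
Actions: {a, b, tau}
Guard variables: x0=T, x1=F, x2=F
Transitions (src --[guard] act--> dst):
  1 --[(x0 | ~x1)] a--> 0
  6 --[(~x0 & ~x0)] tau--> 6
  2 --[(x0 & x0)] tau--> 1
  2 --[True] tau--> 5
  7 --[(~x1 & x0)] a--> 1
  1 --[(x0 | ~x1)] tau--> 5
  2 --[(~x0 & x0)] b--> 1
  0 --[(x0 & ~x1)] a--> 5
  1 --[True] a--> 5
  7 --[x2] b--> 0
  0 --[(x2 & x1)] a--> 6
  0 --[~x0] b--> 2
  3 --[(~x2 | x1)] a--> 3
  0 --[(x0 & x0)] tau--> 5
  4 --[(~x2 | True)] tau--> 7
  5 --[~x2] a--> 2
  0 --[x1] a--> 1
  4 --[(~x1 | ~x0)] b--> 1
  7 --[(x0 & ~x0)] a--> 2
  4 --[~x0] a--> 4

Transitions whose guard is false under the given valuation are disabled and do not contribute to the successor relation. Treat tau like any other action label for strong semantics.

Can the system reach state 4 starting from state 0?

After dropping false guards: 12 live edges.
Layer 0: {0}
Layer 1: {5}  cumulative {0,5}
Layer 2: {2}  cumulative {0,2,5}
Layer 3: {1}  cumulative {0,1,2,5}
Reach set: {0,1,2,5}

Answer: UNREACHABLE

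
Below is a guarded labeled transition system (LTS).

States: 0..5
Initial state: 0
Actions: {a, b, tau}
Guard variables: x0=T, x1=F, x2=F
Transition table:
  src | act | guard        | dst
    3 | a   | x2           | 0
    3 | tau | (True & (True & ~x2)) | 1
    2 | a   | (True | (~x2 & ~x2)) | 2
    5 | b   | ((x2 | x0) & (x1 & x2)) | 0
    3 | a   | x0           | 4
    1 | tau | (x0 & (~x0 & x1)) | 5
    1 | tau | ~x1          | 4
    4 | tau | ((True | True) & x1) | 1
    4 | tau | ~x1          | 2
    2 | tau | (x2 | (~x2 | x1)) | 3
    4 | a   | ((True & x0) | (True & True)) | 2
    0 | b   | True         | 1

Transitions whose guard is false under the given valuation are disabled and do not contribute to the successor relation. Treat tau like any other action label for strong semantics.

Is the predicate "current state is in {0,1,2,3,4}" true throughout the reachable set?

Safe = {0,1,2,3,4}
Reachable = {0,1,2,3,4}
  0: ✓
  1: ✓
  2: ✓
  3: ✓
  4: ✓

Answer: INVARIANT HOLDS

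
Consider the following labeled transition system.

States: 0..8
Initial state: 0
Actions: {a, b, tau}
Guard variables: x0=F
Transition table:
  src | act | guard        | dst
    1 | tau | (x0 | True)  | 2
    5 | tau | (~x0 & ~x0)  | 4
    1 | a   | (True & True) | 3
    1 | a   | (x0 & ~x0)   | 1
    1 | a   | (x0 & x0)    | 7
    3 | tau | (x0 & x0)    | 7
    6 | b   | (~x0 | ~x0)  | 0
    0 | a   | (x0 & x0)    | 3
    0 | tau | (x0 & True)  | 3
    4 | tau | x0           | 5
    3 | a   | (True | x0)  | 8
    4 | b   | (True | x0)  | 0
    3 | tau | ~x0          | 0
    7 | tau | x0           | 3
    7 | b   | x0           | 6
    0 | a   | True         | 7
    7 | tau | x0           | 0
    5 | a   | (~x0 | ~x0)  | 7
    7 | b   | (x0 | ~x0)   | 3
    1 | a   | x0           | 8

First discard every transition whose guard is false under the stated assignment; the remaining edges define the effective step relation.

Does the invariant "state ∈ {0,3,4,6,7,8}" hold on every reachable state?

Allowed set {0,3,4,6,7,8}
R = {0,3,7,8}
  0: safe
  3: safe
  7: safe
  8: safe

Answer: INVARIANT HOLDS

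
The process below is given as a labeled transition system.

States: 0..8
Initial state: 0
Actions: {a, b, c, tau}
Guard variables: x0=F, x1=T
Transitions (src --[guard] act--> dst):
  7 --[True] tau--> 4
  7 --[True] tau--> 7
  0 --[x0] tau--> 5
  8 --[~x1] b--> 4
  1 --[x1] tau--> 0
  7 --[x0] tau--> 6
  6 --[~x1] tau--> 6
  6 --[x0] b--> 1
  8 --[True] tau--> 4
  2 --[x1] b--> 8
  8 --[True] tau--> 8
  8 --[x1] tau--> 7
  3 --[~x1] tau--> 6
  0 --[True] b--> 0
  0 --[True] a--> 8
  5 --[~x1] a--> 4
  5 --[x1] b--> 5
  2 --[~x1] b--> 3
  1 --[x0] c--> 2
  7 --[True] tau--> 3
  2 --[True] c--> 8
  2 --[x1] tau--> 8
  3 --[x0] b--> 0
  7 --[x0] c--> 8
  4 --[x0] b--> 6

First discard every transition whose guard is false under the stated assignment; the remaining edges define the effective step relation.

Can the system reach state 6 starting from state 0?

Guard filter leaves 13 enabled edge(s).
L0 = {0}
L1 = {8}  total {0,8}
L2 = {4,7}  total {0,4,7,8}
L3 = {3}  total {0,3,4,7,8}
R = {0,3,4,7,8}

Answer: UNREACHABLE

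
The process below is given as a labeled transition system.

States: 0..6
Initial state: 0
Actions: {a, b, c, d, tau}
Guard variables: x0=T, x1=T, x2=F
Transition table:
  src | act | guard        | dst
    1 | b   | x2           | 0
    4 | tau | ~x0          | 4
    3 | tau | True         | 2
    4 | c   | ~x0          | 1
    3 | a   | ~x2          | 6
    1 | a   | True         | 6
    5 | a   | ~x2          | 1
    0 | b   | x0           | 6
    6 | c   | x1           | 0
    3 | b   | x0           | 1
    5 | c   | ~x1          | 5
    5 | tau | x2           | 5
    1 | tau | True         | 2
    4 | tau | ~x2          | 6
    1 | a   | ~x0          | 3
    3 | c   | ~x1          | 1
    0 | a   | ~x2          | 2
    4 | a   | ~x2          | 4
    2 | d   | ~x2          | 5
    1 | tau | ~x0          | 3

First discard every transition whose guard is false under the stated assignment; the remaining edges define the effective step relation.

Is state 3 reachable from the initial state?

Guard filter leaves 12 enabled edge(s).
Layer 0: {0}
Layer 1: {2,6}  cumulative {0,2,6}
Layer 2: {5}  cumulative {0,2,5,6}
Layer 3: {1}  cumulative {0,1,2,5,6}
R = {0,1,2,5,6}

Answer: UNREACHABLE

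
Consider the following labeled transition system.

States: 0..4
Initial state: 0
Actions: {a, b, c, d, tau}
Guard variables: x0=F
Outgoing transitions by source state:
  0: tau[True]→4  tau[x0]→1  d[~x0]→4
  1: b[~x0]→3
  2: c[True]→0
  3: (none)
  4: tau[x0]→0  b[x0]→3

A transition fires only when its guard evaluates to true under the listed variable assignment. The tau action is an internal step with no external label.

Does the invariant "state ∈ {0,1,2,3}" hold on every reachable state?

Answer: INVARIANT VIOLATED at state 4

Working:
Inv-set: {0,1,2,3}
Reach set: {0,4}
  0: safe
  4: ✗ unsafe
reach 4 via tau — violates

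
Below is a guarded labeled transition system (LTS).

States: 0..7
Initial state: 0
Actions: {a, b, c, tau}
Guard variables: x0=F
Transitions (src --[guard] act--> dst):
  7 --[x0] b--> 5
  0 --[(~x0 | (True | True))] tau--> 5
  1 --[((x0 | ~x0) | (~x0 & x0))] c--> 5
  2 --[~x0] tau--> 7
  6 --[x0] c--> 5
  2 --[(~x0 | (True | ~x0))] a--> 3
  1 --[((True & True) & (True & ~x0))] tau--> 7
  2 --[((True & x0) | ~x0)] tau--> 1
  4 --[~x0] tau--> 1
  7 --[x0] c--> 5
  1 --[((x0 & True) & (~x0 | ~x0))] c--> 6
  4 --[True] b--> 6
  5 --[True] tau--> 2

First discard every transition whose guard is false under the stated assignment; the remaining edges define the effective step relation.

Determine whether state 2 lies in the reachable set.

Answer: REACHABLE

Analysis:
9 transition(s) survive guard evaluation.
Layer 0: {0}
Layer 1: {5}  cumulative {0,5}
Layer 2: {2}  cumulative {0,2,5}
Layer 3: {1,3,7}  cumulative {0,1,2,3,5,7}
R = {0,1,2,3,5,7}
trace reaching 2: tau·tau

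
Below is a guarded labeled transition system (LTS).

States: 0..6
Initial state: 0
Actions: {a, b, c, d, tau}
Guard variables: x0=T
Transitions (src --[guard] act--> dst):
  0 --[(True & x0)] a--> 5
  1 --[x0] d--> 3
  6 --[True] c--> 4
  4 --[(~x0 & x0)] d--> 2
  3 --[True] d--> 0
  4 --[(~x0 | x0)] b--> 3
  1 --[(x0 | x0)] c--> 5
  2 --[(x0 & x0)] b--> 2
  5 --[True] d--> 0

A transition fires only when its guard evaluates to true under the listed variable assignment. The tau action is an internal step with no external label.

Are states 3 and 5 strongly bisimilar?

Compute ~ classes (split until stable):
  π0 = {{0,1,2,3,4,5,6}}
  π1 = {{0},{1},{2,4},{3,5},{6}}
  π2 = {{0},{1},{2},{3,5},{4},{6}}
Fixed point at round 3; 6 class(es).
class of 3: {3,5}; class of 5: {3,5}

Answer: BISIMILAR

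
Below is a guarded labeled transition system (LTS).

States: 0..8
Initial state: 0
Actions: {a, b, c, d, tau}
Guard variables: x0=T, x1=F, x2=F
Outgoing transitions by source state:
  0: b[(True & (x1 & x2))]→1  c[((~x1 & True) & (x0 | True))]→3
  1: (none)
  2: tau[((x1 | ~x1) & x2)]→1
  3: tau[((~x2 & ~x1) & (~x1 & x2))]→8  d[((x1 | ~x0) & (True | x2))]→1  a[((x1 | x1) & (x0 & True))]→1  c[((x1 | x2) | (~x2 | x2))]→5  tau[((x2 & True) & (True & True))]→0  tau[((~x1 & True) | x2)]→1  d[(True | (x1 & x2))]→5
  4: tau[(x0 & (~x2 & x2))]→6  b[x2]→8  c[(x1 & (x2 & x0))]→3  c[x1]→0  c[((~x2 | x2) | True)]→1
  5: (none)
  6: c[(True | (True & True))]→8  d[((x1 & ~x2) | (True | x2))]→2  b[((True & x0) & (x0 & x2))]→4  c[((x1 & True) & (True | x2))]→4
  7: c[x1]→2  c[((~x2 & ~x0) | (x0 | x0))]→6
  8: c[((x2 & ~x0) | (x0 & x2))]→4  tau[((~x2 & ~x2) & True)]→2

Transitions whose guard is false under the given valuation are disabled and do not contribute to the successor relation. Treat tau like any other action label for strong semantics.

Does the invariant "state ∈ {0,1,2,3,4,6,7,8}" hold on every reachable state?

Safe = {0,1,2,3,4,6,7,8}
Reachable = {0,1,3,5}
  0: ok
  1: ok
  3: ok
  5: VIOLATES
witness against invariant: c·c → 5

Answer: INVARIANT VIOLATED at state 5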